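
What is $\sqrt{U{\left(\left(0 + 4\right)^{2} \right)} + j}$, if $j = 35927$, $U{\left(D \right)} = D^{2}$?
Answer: $\sqrt{36183} \approx 190.22$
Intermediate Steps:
$\sqrt{U{\left(\left(0 + 4\right)^{2} \right)} + j} = \sqrt{\left(\left(0 + 4\right)^{2}\right)^{2} + 35927} = \sqrt{\left(4^{2}\right)^{2} + 35927} = \sqrt{16^{2} + 35927} = \sqrt{256 + 35927} = \sqrt{36183}$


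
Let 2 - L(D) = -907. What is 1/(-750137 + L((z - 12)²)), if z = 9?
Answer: -1/749228 ≈ -1.3347e-6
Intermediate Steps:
L(D) = 909 (L(D) = 2 - 1*(-907) = 2 + 907 = 909)
1/(-750137 + L((z - 12)²)) = 1/(-750137 + 909) = 1/(-749228) = -1/749228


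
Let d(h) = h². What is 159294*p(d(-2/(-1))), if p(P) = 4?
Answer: 637176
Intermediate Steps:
159294*p(d(-2/(-1))) = 159294*4 = 637176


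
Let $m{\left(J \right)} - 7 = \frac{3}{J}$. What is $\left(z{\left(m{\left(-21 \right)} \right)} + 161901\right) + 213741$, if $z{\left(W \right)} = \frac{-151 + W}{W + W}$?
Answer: $\frac{36060623}{96} \approx 3.7563 \cdot 10^{5}$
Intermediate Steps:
$m{\left(J \right)} = 7 + \frac{3}{J}$
$z{\left(W \right)} = \frac{-151 + W}{2 W}$
$\left(z{\left(m{\left(-21 \right)} \right)} + 161901\right) + 213741 = \left(\frac{-151 + \left(7 + \frac{3}{-21}\right)}{2 \left(7 + \frac{3}{-21}\right)} + 161901\right) + 213741 = \left(\frac{-151 + \left(7 + 3 \left(- \frac{1}{21}\right)\right)}{2 \left(7 + 3 \left(- \frac{1}{21}\right)\right)} + 161901\right) + 213741 = \left(\frac{-151 + \left(7 - \frac{1}{7}\right)}{2 \left(7 - \frac{1}{7}\right)} + 161901\right) + 213741 = \left(\frac{-151 + \frac{48}{7}}{2 \cdot \frac{48}{7}} + 161901\right) + 213741 = \left(\frac{1}{2} \cdot \frac{7}{48} \left(- \frac{1009}{7}\right) + 161901\right) + 213741 = \left(- \frac{1009}{96} + 161901\right) + 213741 = \frac{15541487}{96} + 213741 = \frac{36060623}{96}$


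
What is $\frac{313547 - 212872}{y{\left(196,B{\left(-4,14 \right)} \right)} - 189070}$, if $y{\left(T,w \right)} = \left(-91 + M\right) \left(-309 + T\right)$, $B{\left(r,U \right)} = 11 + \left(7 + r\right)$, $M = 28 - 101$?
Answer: $- \frac{100675}{170538} \approx -0.59034$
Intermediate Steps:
$M = -73$
$B{\left(r,U \right)} = 18 + r$
$y{\left(T,w \right)} = 50676 - 164 T$ ($y{\left(T,w \right)} = \left(-91 - 73\right) \left(-309 + T\right) = - 164 \left(-309 + T\right) = 50676 - 164 T$)
$\frac{313547 - 212872}{y{\left(196,B{\left(-4,14 \right)} \right)} - 189070} = \frac{313547 - 212872}{\left(50676 - 32144\right) - 189070} = \frac{100675}{\left(50676 - 32144\right) - 189070} = \frac{100675}{18532 - 189070} = \frac{100675}{-170538} = 100675 \left(- \frac{1}{170538}\right) = - \frac{100675}{170538}$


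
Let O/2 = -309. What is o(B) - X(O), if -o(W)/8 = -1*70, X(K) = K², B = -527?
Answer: -381364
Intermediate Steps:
O = -618 (O = 2*(-309) = -618)
o(W) = 560 (o(W) = -(-8)*70 = -8*(-70) = 560)
o(B) - X(O) = 560 - 1*(-618)² = 560 - 1*381924 = 560 - 381924 = -381364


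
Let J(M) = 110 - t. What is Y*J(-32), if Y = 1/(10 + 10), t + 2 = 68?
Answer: 11/5 ≈ 2.2000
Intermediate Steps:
t = 66 (t = -2 + 68 = 66)
J(M) = 44 (J(M) = 110 - 1*66 = 110 - 66 = 44)
Y = 1/20 ≈ 0.050000
Y*J(-32) = (1/20)*44 = 11/5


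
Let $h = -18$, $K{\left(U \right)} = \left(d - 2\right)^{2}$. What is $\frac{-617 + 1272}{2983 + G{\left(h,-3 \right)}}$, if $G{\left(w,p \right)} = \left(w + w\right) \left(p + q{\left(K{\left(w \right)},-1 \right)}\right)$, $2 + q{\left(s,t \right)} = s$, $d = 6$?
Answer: $\frac{655}{2587} \approx 0.25319$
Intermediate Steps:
$K{\left(U \right)} = 16$ ($K{\left(U \right)} = \left(6 - 2\right)^{2} = 4^{2} = 16$)
$q{\left(s,t \right)} = -2 + s$
$G{\left(w,p \right)} = 2 w \left(14 + p\right)$ ($G{\left(w,p \right)} = \left(w + w\right) \left(p + \left(-2 + 16\right)\right) = 2 w \left(p + 14\right) = 2 w \left(14 + p\right)$)
$\frac{-617 + 1272}{2983 + G{\left(h,-3 \right)}} = \frac{-617 + 1272}{2983 + 2 \left(-18\right) \left(14 - 3\right)} = \frac{655}{2983 + 2 \left(-18\right) 11} = \frac{655}{2983 - 396} = \frac{655}{2587}$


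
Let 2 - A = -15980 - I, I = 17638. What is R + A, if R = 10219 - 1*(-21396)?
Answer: 65235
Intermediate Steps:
R = 31615 (R = 10219 + 21396 = 31615)
A = 33620 (A = 2 - (-15980 - 1*17638) = 2 - (-15980 - 17638) = 2 - 1*(-33618) = 2 + 33618 = 33620)
R + A = 31615 + 33620 = 65235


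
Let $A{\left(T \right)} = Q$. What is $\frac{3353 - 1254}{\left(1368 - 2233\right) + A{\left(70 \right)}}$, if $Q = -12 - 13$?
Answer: $- \frac{2099}{890} \approx -2.3584$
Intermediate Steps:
$Q = -25$
$A{\left(T \right)} = -25$
$\frac{3353 - 1254}{\left(1368 - 2233\right) + A{\left(70 \right)}} = \frac{3353 - 1254}{\left(1368 - 2233\right) - 25} = \frac{2099}{\left(1368 - 2233\right) - 25} = \frac{2099}{-865 - 25} = \frac{2099}{-890} = 2099 \left(- \frac{1}{890}\right) = - \frac{2099}{890}$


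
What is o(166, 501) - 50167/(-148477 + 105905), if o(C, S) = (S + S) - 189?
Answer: 34661203/42572 ≈ 814.18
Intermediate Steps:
o(C, S) = -189 + 2*S (o(C, S) = 2*S - 189 = -189 + 2*S)
o(166, 501) - 50167/(-148477 + 105905) = (-189 + 2*501) - 50167/(-148477 + 105905) = (-189 + 1002) - 50167/(-42572) = 813 - 50167*(-1/42572) = 813 + 50167/42572 = 34661203/42572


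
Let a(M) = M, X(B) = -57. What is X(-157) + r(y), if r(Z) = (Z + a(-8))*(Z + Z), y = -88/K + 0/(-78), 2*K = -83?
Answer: -564449/6889 ≈ -81.935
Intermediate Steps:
K = -83/2 (K = (½)*(-83) = -83/2 ≈ -41.500)
y = 176/83 (y = -88/(-83/2) + 0/(-78) = -88*(-2/83) + 0*(-1/78) = 176/83 + 0 = 176/83 ≈ 2.1205)
r(Z) = 2*Z*(-8 + Z) (r(Z) = (Z - 8)*(Z + Z) = (-8 + Z)*(2*Z) = 2*Z*(-8 + Z))
X(-157) + r(y) = -57 + 2*(176/83)*(-8 + 176/83) = -57 + 2*(176/83)*(-488/83) = -57 - 171776/6889 = -564449/6889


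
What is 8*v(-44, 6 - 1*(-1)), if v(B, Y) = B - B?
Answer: 0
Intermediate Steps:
v(B, Y) = 0
8*v(-44, 6 - 1*(-1)) = 8*0 = 0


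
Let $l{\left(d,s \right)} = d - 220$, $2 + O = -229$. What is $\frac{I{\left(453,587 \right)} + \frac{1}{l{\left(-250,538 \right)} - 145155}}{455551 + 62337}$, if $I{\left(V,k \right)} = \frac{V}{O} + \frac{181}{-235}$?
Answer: $- \frac{1439419369}{272935715360000} \approx -5.2738 \cdot 10^{-6}$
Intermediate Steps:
$O = -231$ ($O = -2 - 229 = -231$)
$l{\left(d,s \right)} = -220 + d$
$I{\left(V,k \right)} = - \frac{181}{235} - \frac{V}{231}$ ($I{\left(V,k \right)} = \frac{V}{-231} + \frac{181}{-235} = V \left(- \frac{1}{231}\right) + 181 \left(- \frac{1}{235}\right) = - \frac{V}{231} - \frac{181}{235} = - \frac{181}{235} - \frac{V}{231}$)
$\frac{I{\left(453,587 \right)} + \frac{1}{l{\left(-250,538 \right)} - 145155}}{455551 + 62337} = \frac{\left(- \frac{181}{235} - \frac{151}{77}\right) + \frac{1}{\left(-220 - 250\right) - 145155}}{455551 + 62337} = \frac{\left(- \frac{181}{235} - \frac{151}{77}\right) + \frac{1}{-470 - 145155}}{517888} = \left(- \frac{49422}{18095} + \frac{1}{-145625}\right) \frac{1}{517888} = \left(- \frac{49422}{18095} - \frac{1}{145625}\right) \frac{1}{517888} = \left(- \frac{1439419369}{527016875}\right) \frac{1}{517888} = - \frac{1439419369}{272935715360000}$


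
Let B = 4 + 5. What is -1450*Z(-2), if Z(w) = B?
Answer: -13050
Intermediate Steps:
B = 9
Z(w) = 9
-1450*Z(-2) = -1450*9 = -13050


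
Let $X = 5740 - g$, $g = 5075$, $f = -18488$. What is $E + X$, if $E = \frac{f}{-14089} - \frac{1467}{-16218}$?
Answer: $\frac{16918883253}{25388378} \approx 666.4$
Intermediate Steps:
$X = 665$ ($X = 5740 - 5075 = 665$)
$E = \frac{35611883}{25388378}$ ($E = - \frac{18488}{-14089} - \frac{1467}{-16218} = \left(-18488\right) \left(- \frac{1}{14089}\right) - - \frac{163}{1802} = \frac{18488}{14089} + \frac{163}{1802} = \frac{35611883}{25388378} \approx 1.4027$)
$E + X = \frac{35611883}{25388378} + 665 = \frac{16918883253}{25388378}$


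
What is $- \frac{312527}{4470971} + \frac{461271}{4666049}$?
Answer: $\frac{604062968318}{20861769763579} \approx 0.028955$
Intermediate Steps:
$- \frac{312527}{4470971} + \frac{461271}{4666049} = \frac{604062968318}{20861769763579}$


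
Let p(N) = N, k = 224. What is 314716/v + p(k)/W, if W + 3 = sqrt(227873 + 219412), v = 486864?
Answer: 2939418463/4536720468 + 56*sqrt(447285)/111819 ≈ 0.98285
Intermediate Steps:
W = -3 + sqrt(447285) (W = -3 + sqrt(227873 + 219412) = -3 + sqrt(447285) ≈ 665.79)
314716/v + p(k)/W = 314716/486864 + 224/(-3 + sqrt(447285)) = 314716*(1/486864) + 224/(-3 + sqrt(447285)) = 78679/121716 + 224/(-3 + sqrt(447285))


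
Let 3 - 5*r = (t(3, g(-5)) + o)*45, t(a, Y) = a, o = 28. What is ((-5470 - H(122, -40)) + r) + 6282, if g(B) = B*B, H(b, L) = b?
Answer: 2058/5 ≈ 411.60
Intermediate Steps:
g(B) = B²
r = -1392/5 (r = ⅗ - (3 + 28)*45/5 = ⅗ - 31*45/5 = ⅗ - ⅕*1395 = ⅗ - 279 = -1392/5 ≈ -278.40)
((-5470 - H(122, -40)) + r) + 6282 = ((-5470 - 1*122) - 1392/5) + 6282 = ((-5470 - 122) - 1392/5) + 6282 = (-5592 - 1392/5) + 6282 = -29352/5 + 6282 = 2058/5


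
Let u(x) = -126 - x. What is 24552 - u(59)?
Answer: 24737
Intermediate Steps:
24552 - u(59) = 24552 - (-126 - 1*59) = 24552 - (-126 - 59) = 24552 - 1*(-185) = 24552 + 185 = 24737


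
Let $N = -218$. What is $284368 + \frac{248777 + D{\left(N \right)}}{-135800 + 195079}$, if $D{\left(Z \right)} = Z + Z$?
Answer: $\frac{16857299013}{59279} \approx 2.8437 \cdot 10^{5}$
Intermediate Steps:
$D{\left(Z \right)} = 2 Z$
$284368 + \frac{248777 + D{\left(N \right)}}{-135800 + 195079} = 284368 + \frac{248777 + 2 \left(-218\right)}{-135800 + 195079} = 284368 + \frac{248777 - 436}{59279} = 284368 + 248341 \cdot \frac{1}{59279} = 284368 + \frac{248341}{59279} = \frac{16857299013}{59279}$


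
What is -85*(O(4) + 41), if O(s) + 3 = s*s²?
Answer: -8670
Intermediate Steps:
O(s) = -3 + s³ (O(s) = -3 + s*s² = -3 + s³)
-85*(O(4) + 41) = -85*((-3 + 4³) + 41) = -85*((-3 + 64) + 41) = -85*(61 + 41) = -85*102 = -8670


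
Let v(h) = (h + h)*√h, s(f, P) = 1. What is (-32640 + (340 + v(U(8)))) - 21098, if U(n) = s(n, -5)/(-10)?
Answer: -53398 - I*√10/50 ≈ -53398.0 - 0.063246*I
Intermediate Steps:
U(n) = -⅒ (U(n) = 1/(-10) = 1*(-⅒) = -⅒)
v(h) = 2*h^(3/2) (v(h) = (2*h)*√h = 2*h^(3/2))
(-32640 + (340 + v(U(8)))) - 21098 = (-32640 + (340 + 2*(-⅒)^(3/2))) - 21098 = (-32640 + (340 + 2*(-I*√10/100))) - 21098 = (-32640 + (340 - I*√10/50)) - 21098 = (-32300 - I*√10/50) - 21098 = -53398 - I*√10/50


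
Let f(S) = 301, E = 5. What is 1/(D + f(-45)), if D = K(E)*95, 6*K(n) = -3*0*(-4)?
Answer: 1/301 ≈ 0.0033223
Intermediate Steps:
K(n) = 0 (K(n) = (-3*0*(-4))/6 = (0*(-4))/6 = (⅙)*0 = 0)
D = 0 (D = 0*95 = 0)
1/(D + f(-45)) = 1/(0 + 301) = 1/301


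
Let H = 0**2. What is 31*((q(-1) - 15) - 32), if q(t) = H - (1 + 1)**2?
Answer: -1581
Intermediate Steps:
H = 0
q(t) = -4 (q(t) = 0 - (1 + 1)**2 = 0 - 1*2**2 = 0 - 1*4 = 0 - 4 = -4)
31*((q(-1) - 15) - 32) = 31*((-4 - 15) - 32) = 31*(-19 - 32) = 31*(-51) = -1581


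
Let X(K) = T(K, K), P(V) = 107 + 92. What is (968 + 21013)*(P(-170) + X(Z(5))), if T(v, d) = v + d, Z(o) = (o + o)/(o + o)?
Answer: 4418181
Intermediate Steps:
P(V) = 199
Z(o) = 1 (Z(o) = (2*o)/((2*o)) = (2*o)*(1/(2*o)) = 1)
T(v, d) = d + v
X(K) = 2*K (X(K) = K + K = 2*K)
(968 + 21013)*(P(-170) + X(Z(5))) = (968 + 21013)*(199 + 2*1) = 21981*(199 + 2) = 21981*201 = 4418181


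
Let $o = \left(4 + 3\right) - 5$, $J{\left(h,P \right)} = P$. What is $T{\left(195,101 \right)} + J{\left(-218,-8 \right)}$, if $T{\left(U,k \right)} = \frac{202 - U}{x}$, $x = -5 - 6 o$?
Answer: $- \frac{143}{17} \approx -8.4118$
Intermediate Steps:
$o = 2$ ($o = 7 - 5 = 2$)
$x = -17$ ($x = -5 - 12 = -17$)
$T{\left(U,k \right)} = - \frac{202}{17} + \frac{U}{17}$ ($T{\left(U,k \right)} = \frac{202 - U}{-17} = \left(202 - U\right) \left(- \frac{1}{17}\right) = - \frac{202}{17} + \frac{U}{17}$)
$T{\left(195,101 \right)} + J{\left(-218,-8 \right)} = \left(- \frac{202}{17} + \frac{1}{17} \cdot 195\right) - 8 = \left(- \frac{202}{17} + \frac{195}{17}\right) - 8 = - \frac{7}{17} - 8 = - \frac{143}{17}$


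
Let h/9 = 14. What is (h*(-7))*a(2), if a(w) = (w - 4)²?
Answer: -3528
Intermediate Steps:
h = 126 (h = 9*14 = 126)
a(w) = (-4 + w)²
(h*(-7))*a(2) = (126*(-7))*(-4 + 2)² = -882*(-2)² = -882*4 = -3528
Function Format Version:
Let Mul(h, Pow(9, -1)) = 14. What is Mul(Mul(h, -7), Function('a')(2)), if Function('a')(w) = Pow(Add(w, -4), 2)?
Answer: -3528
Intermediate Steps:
h = 126 (h = Mul(9, 14) = 126)
Function('a')(w) = Pow(Add(-4, w), 2)
Mul(Mul(h, -7), Function('a')(2)) = Mul(Mul(126, -7), Pow(Add(-4, 2), 2)) = Mul(-882, Pow(-2, 2)) = Mul(-882, 4) = -3528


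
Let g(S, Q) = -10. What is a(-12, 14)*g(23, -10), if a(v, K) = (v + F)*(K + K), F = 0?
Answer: 3360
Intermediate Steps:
a(v, K) = 2*K*v (a(v, K) = (v + 0)*(K + K) = v*(2*K) = 2*K*v)
a(-12, 14)*g(23, -10) = (2*14*(-12))*(-10) = -336*(-10) = 3360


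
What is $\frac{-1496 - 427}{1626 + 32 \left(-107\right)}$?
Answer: $\frac{1923}{1798} \approx 1.0695$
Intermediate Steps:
$\frac{-1496 - 427}{1626 + 32 \left(-107\right)} = - \frac{1923}{1626 - 3424} = - \frac{1923}{-1798} = \left(-1923\right) \left(- \frac{1}{1798}\right) = \frac{1923}{1798}$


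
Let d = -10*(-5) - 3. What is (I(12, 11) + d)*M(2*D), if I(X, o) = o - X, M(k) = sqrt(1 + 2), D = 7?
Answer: 46*sqrt(3) ≈ 79.674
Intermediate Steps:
M(k) = sqrt(3)
d = 47 (d = 50 - 3 = 47)
(I(12, 11) + d)*M(2*D) = ((11 - 1*12) + 47)*sqrt(3) = ((11 - 12) + 47)*sqrt(3) = (-1 + 47)*sqrt(3) = 46*sqrt(3)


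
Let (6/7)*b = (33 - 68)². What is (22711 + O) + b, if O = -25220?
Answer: -6479/6 ≈ -1079.8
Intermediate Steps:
b = 8575/6 (b = 7*(33 - 68)²/6 = (7/6)*(-35)² = (7/6)*1225 = 8575/6 ≈ 1429.2)
(22711 + O) + b = (22711 - 25220) + 8575/6 = -2509 + 8575/6 = -6479/6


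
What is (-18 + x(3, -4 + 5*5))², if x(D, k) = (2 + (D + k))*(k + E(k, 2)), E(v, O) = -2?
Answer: 226576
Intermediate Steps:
x(D, k) = (-2 + k)*(2 + D + k) (x(D, k) = (2 + (D + k))*(k - 2) = (2 + D + k)*(-2 + k) = (-2 + k)*(2 + D + k))
(-18 + x(3, -4 + 5*5))² = (-18 + (-4 + (-4 + 5*5)² - 2*3 + 3*(-4 + 5*5)))² = (-18 + (-4 + (-4 + 25)² - 6 + 3*(-4 + 25)))² = (-18 + (-4 + 21² - 6 + 3*21))² = (-18 + (-4 + 441 - 6 + 63))² = (-18 + 494)² = 476² = 226576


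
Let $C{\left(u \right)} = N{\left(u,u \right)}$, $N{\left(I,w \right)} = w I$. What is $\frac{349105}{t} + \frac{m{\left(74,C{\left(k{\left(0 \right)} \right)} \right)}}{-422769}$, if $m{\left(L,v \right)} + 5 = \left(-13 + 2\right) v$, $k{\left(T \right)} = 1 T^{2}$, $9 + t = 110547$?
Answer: $\frac{49197108145}{15577346574} \approx 3.1582$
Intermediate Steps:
$t = 110538$ ($t = -9 + 110547 = 110538$)
$N{\left(I,w \right)} = I w$
$k{\left(T \right)} = T^{2}$
$C{\left(u \right)} = u^{2}$ ($C{\left(u \right)} = u u = u^{2}$)
$m{\left(L,v \right)} = -5 - 11 v$ ($m{\left(L,v \right)} = -5 + \left(-13 + 2\right) v = -5 - 11 v$)
$\frac{349105}{t} + \frac{m{\left(74,C{\left(k{\left(0 \right)} \right)} \right)}}{-422769} = \frac{349105}{110538} + \frac{-5 - 11 \left(0^{2}\right)^{2}}{-422769} = 349105 \cdot \frac{1}{110538} + \left(-5 - 11 \cdot 0^{2}\right) \left(- \frac{1}{422769}\right) = \frac{349105}{110538} + \left(-5 - 0\right) \left(- \frac{1}{422769}\right) = \frac{349105}{110538} + \left(-5 + 0\right) \left(- \frac{1}{422769}\right) = \frac{349105}{110538} - - \frac{5}{422769} = \frac{349105}{110538} + \frac{5}{422769} = \frac{49197108145}{15577346574}$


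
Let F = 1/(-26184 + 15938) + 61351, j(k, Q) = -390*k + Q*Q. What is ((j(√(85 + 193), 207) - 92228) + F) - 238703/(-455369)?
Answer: 55860334681897/4665710774 - 390*√278 ≈ 5469.9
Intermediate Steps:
j(k, Q) = Q² - 390*k (j(k, Q) = -390*k + Q² = Q² - 390*k)
F = 628602345/10246 (F = 1/(-10246) + 61351 = -1/10246 + 61351 = 628602345/10246 ≈ 61351.)
((j(√(85 + 193), 207) - 92228) + F) - 238703/(-455369) = (((207² - 390*√(85 + 193)) - 92228) + 628602345/10246) - 238703/(-455369) = (((42849 - 390*√278) - 92228) + 628602345/10246) - 238703*(-1/455369) = ((-49379 - 390*√278) + 628602345/10246) + 238703/455369 = (122665111/10246 - 390*√278) + 238703/455369 = 55860334681897/4665710774 - 390*√278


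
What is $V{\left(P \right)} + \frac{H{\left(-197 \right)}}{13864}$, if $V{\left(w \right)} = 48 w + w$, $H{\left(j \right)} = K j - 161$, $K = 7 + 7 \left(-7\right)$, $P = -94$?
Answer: $- \frac{63849471}{13864} \approx -4605.4$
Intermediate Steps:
$K = -42$ ($K = 7 - 49 = -42$)
$H{\left(j \right)} = -161 - 42 j$ ($H{\left(j \right)} = - 42 j - 161 = -161 - 42 j$)
$V{\left(w \right)} = 49 w$
$V{\left(P \right)} + \frac{H{\left(-197 \right)}}{13864} = 49 \left(-94\right) + \frac{-161 - -8274}{13864} = -4606 + \left(-161 + 8274\right) \frac{1}{13864} = -4606 + 8113 \cdot \frac{1}{13864} = -4606 + \frac{8113}{13864} = - \frac{63849471}{13864}$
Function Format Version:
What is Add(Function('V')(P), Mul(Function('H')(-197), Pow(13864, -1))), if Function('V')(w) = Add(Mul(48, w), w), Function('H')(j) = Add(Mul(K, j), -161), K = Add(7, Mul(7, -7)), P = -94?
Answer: Rational(-63849471, 13864) ≈ -4605.4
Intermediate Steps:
K = -42 (K = Add(7, -49) = -42)
Function('H')(j) = Add(-161, Mul(-42, j)) (Function('H')(j) = Add(Mul(-42, j), -161) = Add(-161, Mul(-42, j)))
Function('V')(w) = Mul(49, w)
Add(Function('V')(P), Mul(Function('H')(-197), Pow(13864, -1))) = Add(Mul(49, -94), Mul(Add(-161, Mul(-42, -197)), Pow(13864, -1))) = Add(-4606, Mul(Add(-161, 8274), Rational(1, 13864))) = Add(-4606, Mul(8113, Rational(1, 13864))) = Add(-4606, Rational(8113, 13864)) = Rational(-63849471, 13864)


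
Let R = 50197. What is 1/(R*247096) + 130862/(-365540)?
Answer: -57969425934093/161927404141160 ≈ -0.35800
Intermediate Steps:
1/(R*247096) + 130862/(-365540) = 1/(50197*247096) + 130862/(-365540) = (1/50197)*(1/247096) + 130862*(-1/365540) = 1/12403477912 - 65431/182770 = -57969425934093/161927404141160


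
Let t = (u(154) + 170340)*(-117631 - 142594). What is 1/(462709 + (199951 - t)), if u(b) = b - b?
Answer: 1/44327389160 ≈ 2.2559e-11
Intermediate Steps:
u(b) = 0
t = -44326726500 (t = (0 + 170340)*(-117631 - 142594) = 170340*(-260225) = -44326726500)
1/(462709 + (199951 - t)) = 1/(462709 + (199951 - 1*(-44326726500))) = 1/(462709 + (199951 + 44326726500)) = 1/(462709 + 44326926451) = 1/44327389160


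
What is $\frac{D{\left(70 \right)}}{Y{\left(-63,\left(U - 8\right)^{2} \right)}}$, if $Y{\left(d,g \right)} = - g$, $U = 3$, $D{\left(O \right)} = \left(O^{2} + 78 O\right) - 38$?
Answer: $- \frac{10322}{25} \approx -412.88$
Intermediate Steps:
$D{\left(O \right)} = -38 + O^{2} + 78 O$
$\frac{D{\left(70 \right)}}{Y{\left(-63,\left(U - 8\right)^{2} \right)}} = \frac{-38 + 70^{2} + 78 \cdot 70}{\left(-1\right) \left(3 - 8\right)^{2}} = \frac{-38 + 4900 + 5460}{\left(-1\right) \left(3 - 8\right)^{2}} = \frac{10322}{\left(-1\right) \left(3 - 8\right)^{2}} = \frac{10322}{\left(-1\right) \left(-5\right)^{2}} = \frac{10322}{\left(-1\right) 25} = \frac{10322}{-25} = 10322 \left(- \frac{1}{25}\right) = - \frac{10322}{25}$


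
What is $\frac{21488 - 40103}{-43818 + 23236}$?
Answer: $\frac{18615}{20582} \approx 0.90443$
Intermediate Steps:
$\frac{21488 - 40103}{-43818 + 23236} = - \frac{18615}{-20582} = \left(-18615\right) \left(- \frac{1}{20582}\right) = \frac{18615}{20582}$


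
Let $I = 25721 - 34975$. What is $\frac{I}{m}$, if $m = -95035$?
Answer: $\frac{9254}{95035} \approx 0.097375$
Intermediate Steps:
$I = -9254$ ($I = 25721 - 34975 = -9254$)
$\frac{I}{m} = - \frac{9254}{-95035} = \left(-9254\right) \left(- \frac{1}{95035}\right) = \frac{9254}{95035}$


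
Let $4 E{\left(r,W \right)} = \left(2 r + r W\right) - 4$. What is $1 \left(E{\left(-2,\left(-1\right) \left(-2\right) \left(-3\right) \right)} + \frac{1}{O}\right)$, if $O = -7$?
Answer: $\frac{6}{7} \approx 0.85714$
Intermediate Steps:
$E{\left(r,W \right)} = -1 + \frac{r}{2} + \frac{W r}{4}$ ($E{\left(r,W \right)} = \frac{\left(2 r + r W\right) - 4}{4} = \frac{\left(2 r + W r\right) - 4}{4} = \frac{-4 + 2 r + W r}{4} = -1 + \frac{r}{2} + \frac{W r}{4}$)
$1 \left(E{\left(-2,\left(-1\right) \left(-2\right) \left(-3\right) \right)} + \frac{1}{O}\right) = 1 \left(\left(-1 + \frac{1}{2} \left(-2\right) + \frac{1}{4} \left(-1\right) \left(-2\right) \left(-3\right) \left(-2\right)\right) + \frac{1}{-7}\right) = 1 \left(\left(-1 - 1 + \frac{1}{4} \cdot 2 \left(-3\right) \left(-2\right)\right) - \frac{1}{7}\right) = 1 \left(\left(-1 - 1 + \frac{1}{4} \left(-6\right) \left(-2\right)\right) - \frac{1}{7}\right) = 1 \left(\left(-1 - 1 + 3\right) - \frac{1}{7}\right) = 1 \left(1 - \frac{1}{7}\right) = 1 \cdot \frac{6}{7} = \frac{6}{7}$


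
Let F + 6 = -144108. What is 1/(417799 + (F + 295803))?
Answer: 1/569488 ≈ 1.7560e-6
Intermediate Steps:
F = -144114 (F = -6 - 144108 = -144114)
1/(417799 + (F + 295803)) = 1/(417799 + (-144114 + 295803)) = 1/(417799 + 151689) = 1/569488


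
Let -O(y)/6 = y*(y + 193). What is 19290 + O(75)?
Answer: -101310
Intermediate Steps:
O(y) = -6*y*(193 + y) (O(y) = -6*y*(y + 193) = -6*y*(193 + y))
19290 + O(75) = 19290 - 6*75*(193 + 75) = 19290 - 6*75*268 = 19290 - 120600 = -101310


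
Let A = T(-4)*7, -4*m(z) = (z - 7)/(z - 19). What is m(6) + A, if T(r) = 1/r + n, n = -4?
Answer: -387/13 ≈ -29.769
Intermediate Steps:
m(z) = -(-7 + z)/(4*(-19 + z)) (m(z) = -(z - 7)/(4*(z - 19)) = -(-7 + z)/(4*(-19 + z)))
T(r) = -4 + 1/r (T(r) = 1/r - 4 = -4 + 1/r)
A = -119/4 (A = (-4 + 1/(-4))*7 = (-4 - 1/4)*7 = -17/4*7 = -119/4 ≈ -29.750)
m(6) + A = (7 - 1*6)/(4*(-19 + 6)) - 119/4 = (1/4)*(7 - 6)/(-13) - 119/4 = (1/4)*(-1/13)*1 - 119/4 = -1/52 - 119/4 = -387/13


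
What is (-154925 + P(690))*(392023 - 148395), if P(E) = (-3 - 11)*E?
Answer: -40097514380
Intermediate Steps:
P(E) = -14*E
(-154925 + P(690))*(392023 - 148395) = (-154925 - 14*690)*(392023 - 148395) = (-154925 - 9660)*243628 = -164585*243628 = -40097514380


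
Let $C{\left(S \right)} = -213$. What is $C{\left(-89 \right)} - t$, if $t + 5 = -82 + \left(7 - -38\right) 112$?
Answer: $-5166$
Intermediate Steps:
$t = 4953$ ($t = -5 - \left(82 - \left(7 - -38\right) 112\right) = -5 - \left(82 - \left(7 + 38\right) 112\right) = -5 + \left(-82 + 45 \cdot 112\right) = -5 + \left(-82 + 5040\right) = -5 + 4958 = 4953$)
$C{\left(-89 \right)} - t = -213 - 4953 = -5166$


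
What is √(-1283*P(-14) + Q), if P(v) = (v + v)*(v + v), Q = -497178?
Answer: 5*I*√60122 ≈ 1226.0*I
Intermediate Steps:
P(v) = 4*v² (P(v) = (2*v)*(2*v) = 4*v²)
√(-1283*P(-14) + Q) = √(-5132*(-14)² - 497178) = √(-5132*196 - 497178) = √(-1283*784 - 497178) = √(-1005872 - 497178) = √(-1503050) = 5*I*√60122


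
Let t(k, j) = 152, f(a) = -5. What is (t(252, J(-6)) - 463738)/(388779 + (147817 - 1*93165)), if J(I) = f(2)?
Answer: -463586/443431 ≈ -1.0455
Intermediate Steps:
J(I) = -5
(t(252, J(-6)) - 463738)/(388779 + (147817 - 1*93165)) = (152 - 463738)/(388779 + (147817 - 1*93165)) = -463586/(388779 + (147817 - 93165)) = -463586/(388779 + 54652) = -463586/443431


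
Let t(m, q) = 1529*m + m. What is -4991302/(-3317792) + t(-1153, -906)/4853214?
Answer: 510304807093/447276516208 ≈ 1.1409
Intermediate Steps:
t(m, q) = 1530*m
-4991302/(-3317792) + t(-1153, -906)/4853214 = -4991302/(-3317792) + (1530*(-1153))/4853214 = -4991302*(-1/3317792) - 1764090*1/4853214 = 2495651/1658896 - 98005/269623 = 510304807093/447276516208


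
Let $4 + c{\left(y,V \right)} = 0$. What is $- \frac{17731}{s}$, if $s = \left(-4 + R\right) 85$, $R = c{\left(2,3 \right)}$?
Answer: $\frac{1043}{40} \approx 26.075$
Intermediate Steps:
$c{\left(y,V \right)} = -4$ ($c{\left(y,V \right)} = -4 + 0 = -4$)
$R = -4$
$s = -680$ ($s = \left(-4 - 4\right) 85 = \left(-8\right) 85 = -680$)
$- \frac{17731}{s} = - \frac{17731}{-680} = \left(-17731\right) \left(- \frac{1}{680}\right) = \frac{1043}{40}$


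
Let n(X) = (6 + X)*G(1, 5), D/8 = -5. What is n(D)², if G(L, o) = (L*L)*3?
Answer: 10404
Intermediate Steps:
D = -40 (D = 8*(-5) = -40)
G(L, o) = 3*L² (G(L, o) = L²*3 = 3*L²)
n(X) = 18 + 3*X (n(X) = (6 + X)*(3*1²) = (6 + X)*(3*1) = (6 + X)*3 = 18 + 3*X)
n(D)² = (18 + 3*(-40))² = (18 - 120)² = (-102)² = 10404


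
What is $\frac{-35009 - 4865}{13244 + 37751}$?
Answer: $- \frac{39874}{50995} \approx -0.78192$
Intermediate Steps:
$\frac{-35009 - 4865}{13244 + 37751} = - \frac{39874}{50995}$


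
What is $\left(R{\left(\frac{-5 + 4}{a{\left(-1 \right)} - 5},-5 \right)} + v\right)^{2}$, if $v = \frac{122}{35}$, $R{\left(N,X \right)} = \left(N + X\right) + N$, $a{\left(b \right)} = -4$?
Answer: $\frac{165649}{99225} \approx 1.6694$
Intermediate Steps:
$R{\left(N,X \right)} = X + 2 N$
$v = \frac{122}{35}$ ($v = 122 \cdot \frac{1}{35} = \frac{122}{35} \approx 3.4857$)
$\left(R{\left(\frac{-5 + 4}{a{\left(-1 \right)} - 5},-5 \right)} + v\right)^{2} = \left(\left(-5 + 2 \frac{-5 + 4}{-4 - 5}\right) + \frac{122}{35}\right)^{2} = \left(\left(-5 + 2 \left(- \frac{1}{-9}\right)\right) + \frac{122}{35}\right)^{2} = \left(\left(-5 + 2 \left(\left(-1\right) \left(- \frac{1}{9}\right)\right)\right) + \frac{122}{35}\right)^{2} = \left(\left(-5 + 2 \cdot \frac{1}{9}\right) + \frac{122}{35}\right)^{2} = \left(\left(-5 + \frac{2}{9}\right) + \frac{122}{35}\right)^{2} = \left(- \frac{43}{9} + \frac{122}{35}\right)^{2} = \left(- \frac{407}{315}\right)^{2} = \frac{165649}{99225}$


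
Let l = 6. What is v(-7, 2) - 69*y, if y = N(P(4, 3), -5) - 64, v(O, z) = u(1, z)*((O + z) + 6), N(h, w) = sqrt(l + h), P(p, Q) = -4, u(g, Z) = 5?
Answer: 4421 - 69*sqrt(2) ≈ 4323.4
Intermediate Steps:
N(h, w) = sqrt(6 + h)
v(O, z) = 30 + 5*O + 5*z (v(O, z) = 5*((O + z) + 6) = 5*(6 + O + z) = 30 + 5*O + 5*z)
y = -64 + sqrt(2) (y = sqrt(6 - 4) - 64 = sqrt(2) - 64 = -64 + sqrt(2) ≈ -62.586)
v(-7, 2) - 69*y = (30 + 5*(-7) + 5*2) - 69*(-64 + sqrt(2)) = (30 - 35 + 10) + (4416 - 69*sqrt(2)) = 5 + (4416 - 69*sqrt(2)) = 4421 - 69*sqrt(2)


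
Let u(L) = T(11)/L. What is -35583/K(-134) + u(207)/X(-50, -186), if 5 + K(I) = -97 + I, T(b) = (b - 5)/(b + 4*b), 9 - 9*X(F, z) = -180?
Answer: 2835787657/18808020 ≈ 150.78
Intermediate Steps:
X(F, z) = 21 (X(F, z) = 1 - 1/9*(-180) = 1 + 20 = 21)
T(b) = (-5 + b)/(5*b) (T(b) = (-5 + b)/((5*b)) = (-5 + b)*(1/(5*b)) = (-5 + b)/(5*b))
u(L) = 6/(55*L) (u(L) = ((1/5)*(-5 + 11)/11)/L = ((1/5)*(1/11)*6)/L = 6/(55*L))
K(I) = -102 + I (K(I) = -5 + (-97 + I) = -102 + I)
-35583/K(-134) + u(207)/X(-50, -186) = -35583/(-102 - 134) + ((6/55)/207)/21 = -35583/(-236) + ((6/55)*(1/207))*(1/21) = -35583*(-1/236) + (2/3795)*(1/21) = 35583/236 + 2/79695 = 2835787657/18808020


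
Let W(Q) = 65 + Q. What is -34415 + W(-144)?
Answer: -34494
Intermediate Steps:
-34415 + W(-144) = -34415 + (65 - 144) = -34415 - 79 = -34494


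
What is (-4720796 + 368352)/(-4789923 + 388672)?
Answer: 4352444/4401251 ≈ 0.98891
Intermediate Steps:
(-4720796 + 368352)/(-4789923 + 388672) = -4352444/(-4401251) = -4352444*(-1/4401251) = 4352444/4401251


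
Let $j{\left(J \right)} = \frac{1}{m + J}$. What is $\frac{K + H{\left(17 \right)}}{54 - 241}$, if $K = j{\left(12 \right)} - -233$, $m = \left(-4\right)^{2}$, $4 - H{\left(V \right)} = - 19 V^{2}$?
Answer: $- \frac{160385}{5236} \approx -30.631$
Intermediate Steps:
$H{\left(V \right)} = 4 + 19 V^{2}$ ($H{\left(V \right)} = 4 - - 19 V^{2} = 4 + 19 V^{2}$)
$m = 16$
$j{\left(J \right)} = \frac{1}{16 + J}$
$K = \frac{6525}{28}$ ($K = \frac{1}{16 + 12} - -233 = \frac{1}{28} + 233 = \frac{6525}{28} \approx 233.04$)
$\frac{K + H{\left(17 \right)}}{54 - 241} = \frac{\frac{6525}{28} + \left(4 + 19 \cdot 17^{2}\right)}{54 - 241} = \frac{\frac{6525}{28} + \left(4 + 19 \cdot 289\right)}{-187} = \left(\frac{6525}{28} + \left(4 + 5491\right)\right) \left(- \frac{1}{187}\right) = \left(\frac{6525}{28} + 5495\right) \left(- \frac{1}{187}\right) = \frac{160385}{28} \left(- \frac{1}{187}\right) = - \frac{160385}{5236}$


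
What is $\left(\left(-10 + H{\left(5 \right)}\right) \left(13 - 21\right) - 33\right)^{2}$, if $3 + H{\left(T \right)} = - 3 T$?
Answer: $36481$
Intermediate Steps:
$H{\left(T \right)} = -3 - 3 T$
$\left(\left(-10 + H{\left(5 \right)}\right) \left(13 - 21\right) - 33\right)^{2} = \left(\left(-10 - 18\right) \left(13 - 21\right) - 33\right)^{2} = \left(\left(-10 - 18\right) \left(-8\right) - 33\right)^{2} = \left(\left(-28\right) \left(-8\right) - 33\right)^{2} = \left(224 - 33\right)^{2} = 191^{2} = 36481$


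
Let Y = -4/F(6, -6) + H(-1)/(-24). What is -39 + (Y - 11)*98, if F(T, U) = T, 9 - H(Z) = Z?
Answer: -7339/6 ≈ -1223.2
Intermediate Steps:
H(Z) = 9 - Z
Y = -13/12 (Y = -4/6 + (9 - 1*(-1))/(-24) = -4*⅙ + (9 + 1)*(-1/24) = -⅔ + 10*(-1/24) = -⅔ - 5/12 = -13/12 ≈ -1.0833)
-39 + (Y - 11)*98 = -39 + (-13/12 - 11)*98 = -39 - 145/12*98 = -39 - 7105/6 = -7339/6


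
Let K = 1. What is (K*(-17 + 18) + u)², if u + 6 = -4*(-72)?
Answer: 80089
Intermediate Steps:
u = 282 (u = -6 - 4*(-72) = -6 + 288 = 282)
(K*(-17 + 18) + u)² = (1*(-17 + 18) + 282)² = (1*1 + 282)² = (1 + 282)² = 283² = 80089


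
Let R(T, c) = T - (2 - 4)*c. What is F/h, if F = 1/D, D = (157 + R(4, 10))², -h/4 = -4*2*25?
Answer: 1/26208800 ≈ 3.8155e-8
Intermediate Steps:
h = 800 (h = -4*(-4*2)*25 = -(-32)*25 = -4*(-200) = 800)
R(T, c) = T + 2*c (R(T, c) = T - (-2)*c = T + 2*c)
D = 32761 (D = (157 + (4 + 2*10))² = (157 + (4 + 20))² = (157 + 24)² = 181² = 32761)
F = 1/32761 ≈ 3.0524e-5
F/h = (1/32761)/800 = (1/32761)*(1/800) = 1/26208800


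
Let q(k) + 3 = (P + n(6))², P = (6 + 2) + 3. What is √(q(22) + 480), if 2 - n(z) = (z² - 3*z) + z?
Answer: √598 ≈ 24.454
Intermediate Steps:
P = 11 (P = 8 + 3 = 11)
n(z) = 2 - z² + 2*z (n(z) = 2 - ((z² - 3*z) + z) = 2 - (z² - 2*z) = 2 + (-z² + 2*z) = 2 - z² + 2*z)
q(k) = 118 (q(k) = -3 + (11 + (2 - 1*6² + 2*6))² = -3 + (11 + (2 - 1*36 + 12))² = -3 + (11 + (2 - 36 + 12))² = -3 + (11 - 22)² = -3 + (-11)² = -3 + 121 = 118)
√(q(22) + 480) = √(118 + 480) = √598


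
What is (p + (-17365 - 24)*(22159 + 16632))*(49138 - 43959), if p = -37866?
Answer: -3493621672135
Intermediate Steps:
(p + (-17365 - 24)*(22159 + 16632))*(49138 - 43959) = (-37866 + (-17365 - 24)*(22159 + 16632))*(49138 - 43959) = (-37866 - 17389*38791)*5179 = (-37866 - 674536699)*5179 = -674574565*5179 = -3493621672135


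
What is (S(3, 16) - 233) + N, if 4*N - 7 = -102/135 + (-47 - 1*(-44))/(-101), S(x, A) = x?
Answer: -1038221/4545 ≈ -228.43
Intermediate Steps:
N = 7129/4545 (N = 7/4 + (-102/135 + (-47 - 1*(-44))/(-101))/4 = 7/4 + (-102*1/135 + (-47 + 44)*(-1/101))/4 = 7/4 + (-34/45 - 3*(-1/101))/4 = 7/4 + (-34/45 + 3/101)/4 = 7/4 + (¼)*(-3299/4545) = 7/4 - 3299/18180 = 7129/4545 ≈ 1.5685)
(S(3, 16) - 233) + N = (3 - 233) + 7129/4545 = -230 + 7129/4545 = -1038221/4545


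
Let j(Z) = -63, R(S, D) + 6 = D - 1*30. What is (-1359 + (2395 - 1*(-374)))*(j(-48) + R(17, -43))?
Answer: -200220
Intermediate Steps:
R(S, D) = -36 + D (R(S, D) = -6 + (D - 1*30) = -6 + (D - 30) = -6 + (-30 + D) = -36 + D)
(-1359 + (2395 - 1*(-374)))*(j(-48) + R(17, -43)) = (-1359 + (2395 - 1*(-374)))*(-63 + (-36 - 43)) = (-1359 + (2395 + 374))*(-63 - 79) = (-1359 + 2769)*(-142) = 1410*(-142) = -200220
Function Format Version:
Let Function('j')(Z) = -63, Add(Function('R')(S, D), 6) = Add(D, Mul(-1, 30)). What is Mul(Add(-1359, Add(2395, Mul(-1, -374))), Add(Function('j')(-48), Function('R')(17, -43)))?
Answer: -200220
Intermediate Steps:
Function('R')(S, D) = Add(-36, D) (Function('R')(S, D) = Add(-6, Add(D, Mul(-1, 30))) = Add(-6, Add(D, -30)) = Add(-6, Add(-30, D)) = Add(-36, D))
Mul(Add(-1359, Add(2395, Mul(-1, -374))), Add(Function('j')(-48), Function('R')(17, -43))) = Mul(Add(-1359, Add(2395, Mul(-1, -374))), Add(-63, Add(-36, -43))) = Mul(Add(-1359, Add(2395, 374)), Add(-63, -79)) = Mul(Add(-1359, 2769), -142) = Mul(1410, -142) = -200220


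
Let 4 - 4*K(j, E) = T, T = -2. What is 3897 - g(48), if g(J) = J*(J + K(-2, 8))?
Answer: 1521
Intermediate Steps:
K(j, E) = 3/2 (K(j, E) = 1 - ¼*(-2) = 1 + ½ = 3/2)
g(J) = J*(3/2 + J) (g(J) = J*(J + 3/2) = J*(3/2 + J))
3897 - g(48) = 3897 - 48*(3 + 2*48)/2 = 3897 - 48*(3 + 96)/2 = 3897 - 48*99/2 = 3897 - 1*2376 = 3897 - 2376 = 1521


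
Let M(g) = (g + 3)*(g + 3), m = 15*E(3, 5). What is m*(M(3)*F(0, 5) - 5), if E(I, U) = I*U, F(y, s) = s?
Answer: 39375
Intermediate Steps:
m = 225 (m = 15*(3*5) = 15*15 = 225)
M(g) = (3 + g)² (M(g) = (3 + g)*(3 + g) = (3 + g)²)
m*(M(3)*F(0, 5) - 5) = 225*((3 + 3)²*5 - 5) = 225*(6²*5 - 5) = 225*(36*5 - 5) = 225*(180 - 5) = 225*175 = 39375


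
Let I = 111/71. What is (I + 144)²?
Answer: 106812225/5041 ≈ 21189.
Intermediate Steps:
I = 111/71 (I = 111*(1/71) = 111/71 ≈ 1.5634)
(I + 144)² = (111/71 + 144)² = (10335/71)² = 106812225/5041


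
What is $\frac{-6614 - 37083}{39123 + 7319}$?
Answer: $- \frac{43697}{46442} \approx -0.94089$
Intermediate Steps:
$\frac{-6614 - 37083}{39123 + 7319} = - \frac{43697}{46442}$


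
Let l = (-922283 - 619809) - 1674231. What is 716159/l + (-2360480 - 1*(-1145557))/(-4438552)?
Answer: 728875826361/14275816884296 ≈ 0.051057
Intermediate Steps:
l = -3216323 (l = -1542092 - 1674231 = -3216323)
716159/l + (-2360480 - 1*(-1145557))/(-4438552) = 716159/(-3216323) + (-2360480 - 1*(-1145557))/(-4438552) = 716159*(-1/3216323) + (-2360480 + 1145557)*(-1/4438552) = -716159/3216323 - 1214923*(-1/4438552) = -716159/3216323 + 1214923/4438552 = 728875826361/14275816884296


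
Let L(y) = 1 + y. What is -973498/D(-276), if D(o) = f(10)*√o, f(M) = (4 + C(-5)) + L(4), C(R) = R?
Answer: 21163*I*√69/12 ≈ 14649.0*I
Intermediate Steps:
f(M) = 4 (f(M) = (4 - 5) + (1 + 4) = -1 + 5 = 4)
D(o) = 4*√o
-973498/D(-276) = -973498*(-I*√69/552) = -(-21163)*I*√69/12 = 21163*I*√69/12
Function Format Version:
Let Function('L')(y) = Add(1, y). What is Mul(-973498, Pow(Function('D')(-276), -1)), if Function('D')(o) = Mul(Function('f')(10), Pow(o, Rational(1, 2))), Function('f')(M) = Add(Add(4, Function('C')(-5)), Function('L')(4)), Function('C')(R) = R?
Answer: Mul(Rational(21163, 12), I, Pow(69, Rational(1, 2))) ≈ Mul(14649., I)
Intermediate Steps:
Function('f')(M) = 4 (Function('f')(M) = Add(Add(4, -5), Add(1, 4)) = Add(-1, 5) = 4)
Function('D')(o) = Mul(4, Pow(o, Rational(1, 2)))
Mul(-973498, Pow(Function('D')(-276), -1)) = Mul(-973498, Pow(Mul(4, Pow(-276, Rational(1, 2))), -1)) = Mul(-973498, Pow(Mul(4, Mul(2, I, Pow(69, Rational(1, 2)))), -1)) = Mul(-973498, Pow(Mul(8, I, Pow(69, Rational(1, 2))), -1)) = Mul(-973498, Mul(Rational(-1, 552), I, Pow(69, Rational(1, 2)))) = Mul(Rational(21163, 12), I, Pow(69, Rational(1, 2)))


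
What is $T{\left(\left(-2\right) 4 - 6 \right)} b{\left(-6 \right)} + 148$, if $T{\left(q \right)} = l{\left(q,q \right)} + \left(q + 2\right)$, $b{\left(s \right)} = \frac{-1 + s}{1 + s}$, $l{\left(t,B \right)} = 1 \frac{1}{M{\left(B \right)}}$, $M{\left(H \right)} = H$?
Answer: $\frac{1311}{10} \approx 131.1$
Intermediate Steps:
$l{\left(t,B \right)} = \frac{1}{B}$ ($l{\left(t,B \right)} = 1 \frac{1}{B} = \frac{1}{B}$)
$b{\left(s \right)} = \frac{-1 + s}{1 + s}$
$T{\left(q \right)} = 2 + q + \frac{1}{q}$ ($T{\left(q \right)} = \frac{1}{q} + \left(q + 2\right) = \frac{1}{q} + \left(2 + q\right) = 2 + q + \frac{1}{q}$)
$T{\left(\left(-2\right) 4 - 6 \right)} b{\left(-6 \right)} + 148 = \left(2 - 14 + \frac{1}{\left(-2\right) 4 - 6}\right) \frac{-1 - 6}{1 - 6} + 148 = \left(2 - 14 + \frac{1}{-8 - 6}\right) \frac{1}{-5} \left(-7\right) + 148 = \left(2 - 14 + \frac{1}{-14}\right) \left(\left(- \frac{1}{5}\right) \left(-7\right)\right) + 148 = \left(2 - 14 - \frac{1}{14}\right) \frac{7}{5} + 148 = \left(- \frac{169}{14}\right) \frac{7}{5} + 148 = - \frac{169}{10} + 148 = \frac{1311}{10}$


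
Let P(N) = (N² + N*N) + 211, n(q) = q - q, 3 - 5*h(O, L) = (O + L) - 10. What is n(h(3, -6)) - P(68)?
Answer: -9459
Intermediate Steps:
h(O, L) = 13/5 - L/5 - O/5 (h(O, L) = ⅗ - ((O + L) - 10)/5 = ⅗ - ((L + O) - 10)/5 = ⅗ - (-10 + L + O)/5 = ⅗ + (2 - L/5 - O/5) = 13/5 - L/5 - O/5)
n(q) = 0
P(N) = 211 + 2*N² (P(N) = (N² + N²) + 211 = 2*N² + 211 = 211 + 2*N²)
n(h(3, -6)) - P(68) = 0 - (211 + 2*68²) = 0 - (211 + 2*4624) = 0 - (211 + 9248) = 0 - 1*9459 = 0 - 9459 = -9459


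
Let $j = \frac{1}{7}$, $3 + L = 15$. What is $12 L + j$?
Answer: $\frac{1009}{7} \approx 144.14$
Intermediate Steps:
$L = 12$ ($L = -3 + 15 = 12$)
$j = \frac{1}{7} \approx 0.14286$
$12 L + j = 12 \cdot 12 + \frac{1}{7} = 144 + \frac{1}{7} = \frac{1009}{7}$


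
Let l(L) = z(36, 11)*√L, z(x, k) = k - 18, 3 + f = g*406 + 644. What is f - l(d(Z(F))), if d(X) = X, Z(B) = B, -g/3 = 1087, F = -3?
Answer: -1323325 + 7*I*√3 ≈ -1.3233e+6 + 12.124*I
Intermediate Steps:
g = -3261 (g = -3*1087 = -3261)
f = -1323325 (f = -3 + (-3261*406 + 644) = -3 + (-1323966 + 644) = -3 - 1323322 = -1323325)
z(x, k) = -18 + k
l(L) = -7*√L (l(L) = (-18 + 11)*√L = -7*√L)
f - l(d(Z(F))) = -1323325 - (-7)*√(-3) = -1323325 - (-7)*I*√3 = -1323325 + 7*I*√3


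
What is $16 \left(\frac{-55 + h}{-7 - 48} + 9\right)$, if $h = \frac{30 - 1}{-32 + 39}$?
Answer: $\frac{61136}{385} \approx 158.79$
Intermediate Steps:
$h = \frac{29}{7} \approx 4.1429$
$16 \left(\frac{-55 + h}{-7 - 48} + 9\right) = 16 \left(\frac{-55 + \frac{29}{7}}{-7 - 48} + 9\right) = 16 \left(- \frac{356}{7 \left(-55\right)} + 9\right) = 16 \left(\left(- \frac{356}{7}\right) \left(- \frac{1}{55}\right) + 9\right) = 16 \left(\frac{356}{385} + 9\right) = 16 \cdot \frac{3821}{385} = \frac{61136}{385}$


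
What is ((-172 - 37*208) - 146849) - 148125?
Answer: -302842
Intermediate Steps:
((-172 - 37*208) - 146849) - 148125 = ((-172 - 7696) - 146849) - 148125 = (-7868 - 146849) - 148125 = -154717 - 148125 = -302842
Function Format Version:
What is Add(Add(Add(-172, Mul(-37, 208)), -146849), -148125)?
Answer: -302842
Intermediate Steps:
Add(Add(Add(-172, Mul(-37, 208)), -146849), -148125) = Add(Add(Add(-172, -7696), -146849), -148125) = Add(Add(-7868, -146849), -148125) = Add(-154717, -148125) = -302842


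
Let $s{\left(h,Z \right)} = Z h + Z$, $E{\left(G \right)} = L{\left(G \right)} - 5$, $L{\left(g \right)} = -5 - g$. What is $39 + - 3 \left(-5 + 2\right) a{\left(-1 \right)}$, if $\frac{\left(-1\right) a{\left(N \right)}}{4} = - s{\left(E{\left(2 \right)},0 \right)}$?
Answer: $39$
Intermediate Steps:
$E{\left(G \right)} = -10 - G$ ($E{\left(G \right)} = \left(-5 - G\right) - 5 = -10 - G$)
$s{\left(h,Z \right)} = Z + Z h$
$a{\left(N \right)} = 0$ ($a{\left(N \right)} = - 4 \left(- 0 \left(1 - 12\right)\right) = - 4 \left(- 0 \left(-11\right)\right) = - 4 \left(\left(-1\right) 0\right) = \left(-4\right) 0 = 0$)
$39 + - 3 \left(-5 + 2\right) a{\left(-1 \right)} = 39 + - 3 \left(-5 + 2\right) 0 = 39 + \left(-3\right) \left(-3\right) 0 = 39 + 9 \cdot 0 = 39 + 0 = 39$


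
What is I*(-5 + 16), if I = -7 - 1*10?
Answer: -187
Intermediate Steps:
I = -17 (I = -7 - 10 = -17)
I*(-5 + 16) = -17*(-5 + 16) = -17*11 = -187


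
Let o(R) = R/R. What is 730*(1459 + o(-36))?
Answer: 1065800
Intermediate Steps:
o(R) = 1
730*(1459 + o(-36)) = 730*(1459 + 1) = 730*1460 = 1065800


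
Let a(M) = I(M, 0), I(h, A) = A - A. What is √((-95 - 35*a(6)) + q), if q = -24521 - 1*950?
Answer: I*√25566 ≈ 159.89*I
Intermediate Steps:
I(h, A) = 0
a(M) = 0
q = -25471 (q = -24521 - 950 = -25471)
√((-95 - 35*a(6)) + q) = √((-95 - 35*0) - 25471) = √((-95 + 0) - 25471) = √(-95 - 25471) = √(-25566) = I*√25566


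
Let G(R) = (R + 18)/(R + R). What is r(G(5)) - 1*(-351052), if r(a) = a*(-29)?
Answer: 3509853/10 ≈ 3.5099e+5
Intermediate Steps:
G(R) = (18 + R)/(2*R) (G(R) = (18 + R)/((2*R)) = (18 + R)*(1/(2*R)) = (18 + R)/(2*R))
r(a) = -29*a
r(G(5)) - 1*(-351052) = -29*(18 + 5)/(2*5) - 1*(-351052) = -29*23/(2*5) + 351052 = -29*23/10 + 351052 = -667/10 + 351052 = 3509853/10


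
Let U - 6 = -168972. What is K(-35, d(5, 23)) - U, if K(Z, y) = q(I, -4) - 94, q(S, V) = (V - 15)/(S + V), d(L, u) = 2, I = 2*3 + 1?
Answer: 506597/3 ≈ 1.6887e+5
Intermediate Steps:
U = -168966 (U = 6 - 168972 = -168966)
I = 7 (I = 6 + 1 = 7)
q(S, V) = (-15 + V)/(S + V)
K(Z, y) = -301/3 (K(Z, y) = (-15 - 4)/(7 - 4) - 94 = -19/3 - 94 = -301/3)
K(-35, d(5, 23)) - U = -301/3 - 1*(-168966) = -301/3 + 168966 = 506597/3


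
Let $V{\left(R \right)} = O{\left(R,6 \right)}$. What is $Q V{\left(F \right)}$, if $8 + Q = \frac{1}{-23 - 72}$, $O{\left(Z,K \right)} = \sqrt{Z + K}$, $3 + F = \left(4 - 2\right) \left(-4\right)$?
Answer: $- \frac{761 i \sqrt{5}}{95} \approx - 17.912 i$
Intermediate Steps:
$F = -11$ ($F = -3 + \left(4 - 2\right) \left(-4\right) = -3 + 2 \left(-4\right) = -3 - 8 = -11$)
$O{\left(Z,K \right)} = \sqrt{K + Z}$
$Q = - \frac{761}{95}$ ($Q = -8 + \frac{1}{-23 - 72} = -8 + \frac{1}{-95} = -8 - \frac{1}{95} = - \frac{761}{95} \approx -8.0105$)
$V{\left(R \right)} = \sqrt{6 + R}$
$Q V{\left(F \right)} = - \frac{761 \sqrt{6 - 11}}{95} = - \frac{761 \sqrt{-5}}{95} = - \frac{761 i \sqrt{5}}{95}$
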